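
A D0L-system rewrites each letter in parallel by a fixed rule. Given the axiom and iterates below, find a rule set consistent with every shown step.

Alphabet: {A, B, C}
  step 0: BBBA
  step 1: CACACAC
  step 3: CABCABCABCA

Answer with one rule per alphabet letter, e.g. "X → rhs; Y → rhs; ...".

A->C, B->CA, C->B

  step 0 ⇒ step 1: BBBA ⇒ CA·CA·CA·C
    A ↦ C
    B ↦ CA
    C ↦ B  (constrained at step 1)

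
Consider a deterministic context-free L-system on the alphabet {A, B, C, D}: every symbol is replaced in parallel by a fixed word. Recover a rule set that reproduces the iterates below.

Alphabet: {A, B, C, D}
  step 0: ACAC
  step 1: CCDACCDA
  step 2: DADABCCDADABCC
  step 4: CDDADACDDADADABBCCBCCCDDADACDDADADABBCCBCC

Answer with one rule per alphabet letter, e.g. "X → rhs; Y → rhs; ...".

A->CC, B->CD, C->DA, D->B

  step 1 ⇒ step 2: CCDACCDA ⇒ DA·DA·B·CC·DA·DA·B·CC
    A ↦ CC
    C ↦ DA
    D ↦ B
    B ↦ CD  (constrained at step 2)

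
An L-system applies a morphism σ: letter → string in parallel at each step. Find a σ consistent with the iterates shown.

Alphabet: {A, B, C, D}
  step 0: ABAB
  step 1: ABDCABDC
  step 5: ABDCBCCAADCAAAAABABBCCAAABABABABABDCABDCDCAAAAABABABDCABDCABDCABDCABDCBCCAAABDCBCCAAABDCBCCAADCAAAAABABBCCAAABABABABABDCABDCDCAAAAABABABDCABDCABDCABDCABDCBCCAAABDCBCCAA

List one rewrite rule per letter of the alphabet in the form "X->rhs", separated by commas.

  step 0 ⇒ step 1: ABAB ⇒ AB·DC·AB·DC
    A ↦ AB
    B ↦ DC
    C ↦ AA  (constrained at step 1)
    D ↦ BCC  (constrained at step 1)

A->AB, B->DC, C->AA, D->BCC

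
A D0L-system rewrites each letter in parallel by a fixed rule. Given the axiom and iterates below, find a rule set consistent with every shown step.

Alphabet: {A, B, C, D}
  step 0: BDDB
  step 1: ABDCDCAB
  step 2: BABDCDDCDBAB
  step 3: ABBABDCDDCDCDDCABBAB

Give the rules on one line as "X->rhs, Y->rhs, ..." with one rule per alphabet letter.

  step 2 ⇒ step 3: BABDCDDCDBAB ⇒ AB·B·AB·DC·D·DC·DC·D·DC·AB·B·AB
    A ↦ B
    B ↦ AB
    C ↦ D
    D ↦ DC

A->B, B->AB, C->D, D->DC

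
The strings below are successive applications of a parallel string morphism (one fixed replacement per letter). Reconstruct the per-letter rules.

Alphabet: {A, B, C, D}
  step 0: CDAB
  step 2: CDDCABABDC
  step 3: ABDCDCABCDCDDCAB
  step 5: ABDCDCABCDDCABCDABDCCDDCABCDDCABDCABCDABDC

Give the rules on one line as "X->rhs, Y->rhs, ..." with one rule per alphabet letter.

  step 2 ⇒ step 3: CDDCABABDC ⇒ AB·DC·DC·AB·C·D·C·D·DC·AB
    A ↦ C
    B ↦ D
    C ↦ AB
    D ↦ DC

A->C, B->D, C->AB, D->DC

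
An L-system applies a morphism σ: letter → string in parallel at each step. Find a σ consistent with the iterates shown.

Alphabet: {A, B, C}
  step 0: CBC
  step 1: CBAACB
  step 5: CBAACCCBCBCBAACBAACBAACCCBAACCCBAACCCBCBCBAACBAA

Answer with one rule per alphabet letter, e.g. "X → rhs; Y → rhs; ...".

  step 0 ⇒ step 1: CBC ⇒ CB·AA·CB
    B ↦ AA
    C ↦ CB
    A ↦ C  (constrained at step 1)

A->C, B->AA, C->CB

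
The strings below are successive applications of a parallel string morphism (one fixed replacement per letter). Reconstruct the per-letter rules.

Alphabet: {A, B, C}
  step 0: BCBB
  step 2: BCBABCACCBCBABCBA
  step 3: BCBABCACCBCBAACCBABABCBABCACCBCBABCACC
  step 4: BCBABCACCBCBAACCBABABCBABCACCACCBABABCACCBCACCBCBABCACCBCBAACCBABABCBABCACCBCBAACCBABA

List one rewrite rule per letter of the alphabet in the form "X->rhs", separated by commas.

  step 3 ⇒ step 4: BCBABCACCBCBAACCBABABCBABCACCBCBABCACC ⇒ BC·BA·BC·ACC·BC·BA·ACC·BA·BA·BC·BA·BC·ACC·ACC·BA·BA·BC·ACC·BC·ACC·BC·BA·BC·ACC·BC·BA·ACC·BA·BA·BC·BA·BC·ACC·BC·BA·ACC·BA·BA
    A ↦ ACC
    B ↦ BC
    C ↦ BA

A->ACC, B->BC, C->BA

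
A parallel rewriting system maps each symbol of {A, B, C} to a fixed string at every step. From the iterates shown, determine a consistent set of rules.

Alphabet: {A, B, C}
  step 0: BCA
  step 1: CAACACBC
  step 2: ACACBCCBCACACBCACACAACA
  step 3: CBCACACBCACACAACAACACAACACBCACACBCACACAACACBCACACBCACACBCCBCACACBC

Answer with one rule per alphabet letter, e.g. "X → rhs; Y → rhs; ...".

A->CBC, B->CA, C->ACA

  step 2 ⇒ step 3: ACACBCCBCACACBCACACAACA ⇒ CBC·ACA·CBC·ACA·CA·ACA·ACA·CA·ACA·CBC·ACA·CBC·ACA·CA·ACA·CBC·ACA·CBC·ACA·CBC·CBC·ACA·CBC
    A ↦ CBC
    B ↦ CA
    C ↦ ACA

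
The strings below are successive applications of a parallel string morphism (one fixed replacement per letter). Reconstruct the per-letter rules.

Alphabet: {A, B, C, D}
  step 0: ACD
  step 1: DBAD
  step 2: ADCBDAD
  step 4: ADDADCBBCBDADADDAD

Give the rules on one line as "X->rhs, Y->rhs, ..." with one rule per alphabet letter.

  step 1 ⇒ step 2: DBAD ⇒ AD·CB·D·AD
    A ↦ D
    B ↦ CB
    D ↦ AD
  step 0 ⇒ step 1: ACD ⇒ D·B·AD
    C ↦ B

A->D, B->CB, C->B, D->AD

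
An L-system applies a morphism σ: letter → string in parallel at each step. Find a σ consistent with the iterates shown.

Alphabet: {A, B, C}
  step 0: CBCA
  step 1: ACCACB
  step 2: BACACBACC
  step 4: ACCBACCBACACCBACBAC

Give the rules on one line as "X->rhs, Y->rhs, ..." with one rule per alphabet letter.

  step 1 ⇒ step 2: ACCACB ⇒ B·AC·AC·B·AC·C
    A ↦ B
    B ↦ C
    C ↦ AC

A->B, B->C, C->AC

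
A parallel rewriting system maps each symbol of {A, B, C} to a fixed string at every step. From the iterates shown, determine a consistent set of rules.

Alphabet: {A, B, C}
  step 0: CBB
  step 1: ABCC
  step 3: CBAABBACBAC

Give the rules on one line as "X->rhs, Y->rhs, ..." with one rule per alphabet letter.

A->BA, B->C, C->AB

  step 0 ⇒ step 1: CBB ⇒ AB·C·C
    B ↦ C
    C ↦ AB
    A ↦ BA  (constrained at step 1)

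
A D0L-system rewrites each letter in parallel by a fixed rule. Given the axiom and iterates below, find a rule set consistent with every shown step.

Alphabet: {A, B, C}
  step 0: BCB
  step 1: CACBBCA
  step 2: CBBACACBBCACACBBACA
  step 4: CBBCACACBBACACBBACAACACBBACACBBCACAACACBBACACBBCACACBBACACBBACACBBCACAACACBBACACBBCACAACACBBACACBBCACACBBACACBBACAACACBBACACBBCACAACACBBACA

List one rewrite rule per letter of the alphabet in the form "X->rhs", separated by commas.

  step 1 ⇒ step 2: CACBBCA ⇒ CBB·ACA·CBB·CA·CA·CBB·ACA
    A ↦ ACA
    B ↦ CA
    C ↦ CBB

A->ACA, B->CA, C->CBB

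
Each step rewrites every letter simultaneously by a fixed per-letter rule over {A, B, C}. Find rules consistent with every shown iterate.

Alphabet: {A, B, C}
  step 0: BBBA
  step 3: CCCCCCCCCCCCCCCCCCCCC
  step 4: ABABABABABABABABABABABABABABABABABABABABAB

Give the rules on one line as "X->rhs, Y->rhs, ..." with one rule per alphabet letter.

  step 3 ⇒ step 4: CCCCCCCCCCCCCCCCCCCCC ⇒ AB·AB·AB·AB·AB·AB·AB·AB·AB·AB·AB·AB·AB·AB·AB·AB·AB·AB·AB·AB·AB
    C ↦ AB
    A ↦ C  (constrained at step 0)
    B ↦ CC  (constrained at step 0)

A->C, B->CC, C->AB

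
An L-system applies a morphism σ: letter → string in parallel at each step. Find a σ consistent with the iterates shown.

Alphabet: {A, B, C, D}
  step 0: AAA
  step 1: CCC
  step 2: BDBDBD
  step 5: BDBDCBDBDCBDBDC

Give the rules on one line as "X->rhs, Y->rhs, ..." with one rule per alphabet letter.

  step 1 ⇒ step 2: CCC ⇒ BD·BD·BD
    C ↦ BD
  step 0 ⇒ step 1: AAA ⇒ C·C·C
    A ↦ C
    B ↦ A  (constrained at step 2)
    D ↦ AB  (constrained at step 2)

A->C, B->A, C->BD, D->AB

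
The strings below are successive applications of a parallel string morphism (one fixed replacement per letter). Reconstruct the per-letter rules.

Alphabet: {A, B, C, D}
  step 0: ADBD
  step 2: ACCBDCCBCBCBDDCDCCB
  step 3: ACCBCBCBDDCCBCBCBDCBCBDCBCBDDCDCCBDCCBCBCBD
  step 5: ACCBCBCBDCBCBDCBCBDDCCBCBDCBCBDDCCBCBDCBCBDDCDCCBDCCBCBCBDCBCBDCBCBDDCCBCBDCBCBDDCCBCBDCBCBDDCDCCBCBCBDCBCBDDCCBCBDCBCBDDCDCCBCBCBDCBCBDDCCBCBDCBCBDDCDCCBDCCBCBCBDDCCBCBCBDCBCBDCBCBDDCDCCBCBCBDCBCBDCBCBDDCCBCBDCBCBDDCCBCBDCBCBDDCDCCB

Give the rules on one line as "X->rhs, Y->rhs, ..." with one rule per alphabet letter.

  step 2 ⇒ step 3: ACCBDCCBCBCBDDCDCCB ⇒ AC·CB·CB·CBD·DC·CB·CB·CBD·CB·CBD·CB·CBD·DC·DC·CB·DC·CB·CB·CBD
    A ↦ AC
    B ↦ CBD
    C ↦ CB
    D ↦ DC

A->AC, B->CBD, C->CB, D->DC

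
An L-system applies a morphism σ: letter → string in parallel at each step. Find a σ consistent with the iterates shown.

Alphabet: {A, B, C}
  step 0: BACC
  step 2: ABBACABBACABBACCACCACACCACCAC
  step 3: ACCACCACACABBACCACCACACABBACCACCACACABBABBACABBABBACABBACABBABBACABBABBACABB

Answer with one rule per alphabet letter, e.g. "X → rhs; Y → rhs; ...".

  step 2 ⇒ step 3: ABBACABBACABBACCACCACACCACCAC ⇒ AC·CAC·CAC·AC·ABB·AC·CAC·CAC·AC·ABB·AC·CAC·CAC·AC·ABB·ABB·AC·ABB·ABB·AC·ABB·AC·ABB·ABB·AC·ABB·ABB·AC·ABB
    A ↦ AC
    B ↦ CAC
    C ↦ ABB

A->AC, B->CAC, C->ABB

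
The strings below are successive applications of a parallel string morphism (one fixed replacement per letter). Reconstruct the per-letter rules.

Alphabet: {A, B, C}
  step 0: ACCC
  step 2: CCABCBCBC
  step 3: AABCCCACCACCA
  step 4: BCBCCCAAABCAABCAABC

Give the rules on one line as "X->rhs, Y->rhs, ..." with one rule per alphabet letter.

  step 3 ⇒ step 4: AABCCCACCACCA ⇒ BC·BC·CC·A·A·A·BC·A·A·BC·A·A·BC
    A ↦ BC
    B ↦ CC
    C ↦ A

A->BC, B->CC, C->A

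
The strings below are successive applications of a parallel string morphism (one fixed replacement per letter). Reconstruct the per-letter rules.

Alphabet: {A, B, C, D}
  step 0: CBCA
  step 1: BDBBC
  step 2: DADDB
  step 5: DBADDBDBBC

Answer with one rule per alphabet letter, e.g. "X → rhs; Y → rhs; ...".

  step 1 ⇒ step 2: BDBBC ⇒ D·A·D·D·B
    B ↦ D
    C ↦ B
    D ↦ A
  step 0 ⇒ step 1: CBCA ⇒ B·D·B·BC
    A ↦ BC

A->BC, B->D, C->B, D->A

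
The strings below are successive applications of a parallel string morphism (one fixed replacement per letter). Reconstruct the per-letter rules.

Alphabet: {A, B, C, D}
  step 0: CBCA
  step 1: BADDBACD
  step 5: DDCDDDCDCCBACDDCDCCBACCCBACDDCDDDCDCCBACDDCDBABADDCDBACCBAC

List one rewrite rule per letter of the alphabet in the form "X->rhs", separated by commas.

  step 0 ⇒ step 1: CBCA ⇒ BA·DD·BA·CD
    A ↦ CD
    B ↦ DD
    C ↦ BA
    D ↦ C  (constrained at step 1)

A->CD, B->DD, C->BA, D->C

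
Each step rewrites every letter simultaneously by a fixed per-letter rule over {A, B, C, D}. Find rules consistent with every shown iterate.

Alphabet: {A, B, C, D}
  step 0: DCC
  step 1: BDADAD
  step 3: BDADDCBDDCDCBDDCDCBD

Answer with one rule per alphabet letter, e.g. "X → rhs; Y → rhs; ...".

A->B, B->DC, C->AD, D->BD

  step 0 ⇒ step 1: DCC ⇒ BD·AD·AD
    C ↦ AD
    D ↦ BD
    A ↦ B  (constrained at step 1)
    B ↦ DC  (constrained at step 1)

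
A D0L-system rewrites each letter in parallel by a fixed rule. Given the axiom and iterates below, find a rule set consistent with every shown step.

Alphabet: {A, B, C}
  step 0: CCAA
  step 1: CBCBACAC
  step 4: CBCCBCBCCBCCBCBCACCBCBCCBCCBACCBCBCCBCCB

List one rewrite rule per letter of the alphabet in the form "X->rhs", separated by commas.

  step 0 ⇒ step 1: CCAA ⇒ CB·CB·AC·AC
    A ↦ AC
    C ↦ CB
    B ↦ C  (constrained at step 1)

A->AC, B->C, C->CB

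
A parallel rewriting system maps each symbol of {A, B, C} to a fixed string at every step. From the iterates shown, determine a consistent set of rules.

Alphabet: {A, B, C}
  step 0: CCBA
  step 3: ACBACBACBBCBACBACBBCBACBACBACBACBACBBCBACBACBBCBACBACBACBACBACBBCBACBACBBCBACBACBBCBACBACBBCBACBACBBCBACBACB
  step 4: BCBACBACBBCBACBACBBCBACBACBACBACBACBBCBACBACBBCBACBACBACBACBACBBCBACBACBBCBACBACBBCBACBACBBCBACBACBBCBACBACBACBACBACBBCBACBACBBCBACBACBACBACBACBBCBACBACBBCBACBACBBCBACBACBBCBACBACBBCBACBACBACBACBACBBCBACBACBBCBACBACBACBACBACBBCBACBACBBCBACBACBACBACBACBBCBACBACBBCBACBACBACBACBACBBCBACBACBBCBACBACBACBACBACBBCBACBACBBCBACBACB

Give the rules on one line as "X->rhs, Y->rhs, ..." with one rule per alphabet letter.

A->BCB, B->ACB, C->ACB

  step 3 ⇒ step 4: ACBACBACBBCBACBACBBCBACBACBACBACBACBBCBACBACBBCBACBACBACBACBACBBCBACBACBBCBACBACBBCBACBACBBCBACBACBBCBACBACB ⇒ BCB·ACB·ACB·BCB·ACB·ACB·BCB·ACB·ACB·ACB·ACB·ACB·BCB·ACB·ACB·BCB·ACB·ACB·ACB·ACB·ACB·BCB·ACB·ACB·BCB·ACB·ACB·BCB·ACB·ACB·BCB·ACB·ACB·BCB·ACB·ACB·ACB·ACB·ACB·BCB·ACB·ACB·BCB·ACB·ACB·ACB·ACB·ACB·BCB·ACB·ACB·BCB·ACB·ACB·BCB·ACB·ACB·BCB·ACB·ACB·BCB·ACB·ACB·ACB·ACB·ACB·BCB·ACB·ACB·BCB·ACB·ACB·ACB·ACB·ACB·BCB·ACB·ACB·BCB·ACB·ACB·ACB·ACB·ACB·BCB·ACB·ACB·BCB·ACB·ACB·ACB·ACB·ACB·BCB·ACB·ACB·BCB·ACB·ACB·ACB·ACB·ACB·BCB·ACB·ACB·BCB·ACB·ACB
    A ↦ BCB
    B ↦ ACB
    C ↦ ACB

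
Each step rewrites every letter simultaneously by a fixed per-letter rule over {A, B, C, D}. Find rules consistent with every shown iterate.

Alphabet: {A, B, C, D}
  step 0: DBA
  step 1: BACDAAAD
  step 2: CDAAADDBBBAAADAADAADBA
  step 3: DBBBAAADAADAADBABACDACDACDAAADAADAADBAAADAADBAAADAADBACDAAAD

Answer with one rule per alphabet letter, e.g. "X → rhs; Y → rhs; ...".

  step 2 ⇒ step 3: CDAAADDBBBAAADAADAADBA ⇒ DBB·BA·AAD·AAD·AAD·BA·BA·CDA·CDA·CDA·AAD·AAD·AAD·BA·AAD·AAD·BA·AAD·AAD·BA·CDA·AAD
    A ↦ AAD
    B ↦ CDA
    C ↦ DBB
    D ↦ BA

A->AAD, B->CDA, C->DBB, D->BA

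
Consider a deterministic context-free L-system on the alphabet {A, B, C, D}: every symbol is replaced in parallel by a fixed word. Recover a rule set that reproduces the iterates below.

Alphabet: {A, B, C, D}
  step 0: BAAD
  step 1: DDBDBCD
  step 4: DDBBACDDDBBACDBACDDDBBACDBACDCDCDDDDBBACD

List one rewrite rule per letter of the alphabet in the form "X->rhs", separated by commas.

  step 0 ⇒ step 1: BAAD ⇒ D·DB·DB·CD
    A ↦ DB
    B ↦ D
    D ↦ CD
    C ↦ BA  (constrained at step 1)

A->DB, B->D, C->BA, D->CD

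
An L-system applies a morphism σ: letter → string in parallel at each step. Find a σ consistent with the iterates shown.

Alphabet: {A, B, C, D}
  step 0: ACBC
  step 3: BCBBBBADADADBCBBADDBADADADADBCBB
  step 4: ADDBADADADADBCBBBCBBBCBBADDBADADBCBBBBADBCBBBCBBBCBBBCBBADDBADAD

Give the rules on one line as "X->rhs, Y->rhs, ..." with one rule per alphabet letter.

A->BC, B->AD, C->DB, D->BB

  step 3 ⇒ step 4: BCBBBBADADADBCBBADDBADADADADBCBB ⇒ AD·DB·AD·AD·AD·AD·BC·BB·BC·BB·BC·BB·AD·DB·AD·AD·BC·BB·BB·AD·BC·BB·BC·BB·BC·BB·BC·BB·AD·DB·AD·AD
    A ↦ BC
    B ↦ AD
    C ↦ DB
    D ↦ BB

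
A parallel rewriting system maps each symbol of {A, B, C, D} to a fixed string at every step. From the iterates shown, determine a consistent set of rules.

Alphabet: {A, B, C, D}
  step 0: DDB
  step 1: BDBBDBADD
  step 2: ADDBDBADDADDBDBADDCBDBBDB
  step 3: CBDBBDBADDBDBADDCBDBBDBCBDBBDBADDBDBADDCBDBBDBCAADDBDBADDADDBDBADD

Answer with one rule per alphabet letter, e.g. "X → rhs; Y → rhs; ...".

A->C, B->ADD, C->CA, D->BDB

  step 2 ⇒ step 3: ADDBDBADDADDBDBADDCBDBBDB ⇒ C·BDB·BDB·ADD·BDB·ADD·C·BDB·BDB·C·BDB·BDB·ADD·BDB·ADD·C·BDB·BDB·CA·ADD·BDB·ADD·ADD·BDB·ADD
    A ↦ C
    B ↦ ADD
    C ↦ CA
    D ↦ BDB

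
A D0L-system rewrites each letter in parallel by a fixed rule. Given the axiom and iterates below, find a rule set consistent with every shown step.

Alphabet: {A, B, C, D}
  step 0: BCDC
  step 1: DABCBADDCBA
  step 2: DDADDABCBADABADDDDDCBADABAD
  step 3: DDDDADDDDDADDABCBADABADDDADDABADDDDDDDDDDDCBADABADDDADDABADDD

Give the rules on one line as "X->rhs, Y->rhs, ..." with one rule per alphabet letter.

A->AD, B->DAB, C->CBA, D->DD

  step 2 ⇒ step 3: DDADDABCBADABADDDDDCBADABAD ⇒ DD·DD·AD·DD·DD·AD·DAB·CBA·DAB·AD·DD·AD·DAB·AD·DD·DD·DD·DD·DD·CBA·DAB·AD·DD·AD·DAB·AD·DD
    A ↦ AD
    B ↦ DAB
    C ↦ CBA
    D ↦ DD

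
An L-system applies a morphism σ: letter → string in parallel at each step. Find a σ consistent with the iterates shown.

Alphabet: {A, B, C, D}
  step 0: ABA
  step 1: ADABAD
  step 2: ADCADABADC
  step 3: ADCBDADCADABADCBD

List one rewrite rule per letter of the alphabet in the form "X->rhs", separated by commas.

A->AD, B->AB, C->BD, D->C

  step 2 ⇒ step 3: ADCADABADC ⇒ AD·C·BD·AD·C·AD·AB·AD·C·BD
    A ↦ AD
    B ↦ AB
    C ↦ BD
    D ↦ C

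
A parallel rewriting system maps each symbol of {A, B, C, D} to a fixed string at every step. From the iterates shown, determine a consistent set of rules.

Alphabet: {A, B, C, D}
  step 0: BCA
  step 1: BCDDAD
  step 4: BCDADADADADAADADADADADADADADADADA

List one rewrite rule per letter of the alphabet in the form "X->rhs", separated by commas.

A->DAD, B->BC, C->D, D->A

  step 0 ⇒ step 1: BCA ⇒ BC·D·DAD
    A ↦ DAD
    B ↦ BC
    C ↦ D
    D ↦ A  (constrained at step 1)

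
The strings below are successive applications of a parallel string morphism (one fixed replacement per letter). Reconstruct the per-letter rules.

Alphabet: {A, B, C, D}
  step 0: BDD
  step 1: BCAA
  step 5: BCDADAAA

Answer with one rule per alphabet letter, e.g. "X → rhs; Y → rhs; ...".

A->D, B->BC, C->D, D->A

  step 0 ⇒ step 1: BDD ⇒ BC·A·A
    B ↦ BC
    D ↦ A
    A ↦ D  (constrained at step 1)
    C ↦ D  (constrained at step 1)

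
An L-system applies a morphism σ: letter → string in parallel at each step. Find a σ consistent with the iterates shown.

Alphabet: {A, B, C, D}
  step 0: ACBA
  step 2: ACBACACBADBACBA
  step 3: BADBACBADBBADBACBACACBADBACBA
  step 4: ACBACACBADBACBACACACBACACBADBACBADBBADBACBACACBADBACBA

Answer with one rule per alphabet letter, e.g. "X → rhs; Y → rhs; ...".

A->BA, B->AC, C->DB, D->C

  step 3 ⇒ step 4: BADBACBADBBADBACBACACBADBACBA ⇒ AC·BA·C·AC·BA·DB·AC·BA·C·AC·AC·BA·C·AC·BA·DB·AC·BA·DB·BA·DB·AC·BA·C·AC·BA·DB·AC·BA
    A ↦ BA
    B ↦ AC
    C ↦ DB
    D ↦ C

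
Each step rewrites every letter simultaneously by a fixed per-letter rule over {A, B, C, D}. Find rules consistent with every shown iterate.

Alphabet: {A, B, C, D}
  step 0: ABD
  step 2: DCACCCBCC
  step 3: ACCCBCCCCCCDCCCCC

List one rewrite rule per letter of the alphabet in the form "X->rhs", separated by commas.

  step 2 ⇒ step 3: DCACCCBCC ⇒ AC·CC·B·CC·CC·CC·DC·CC·CC
    A ↦ B
    B ↦ DC
    C ↦ CC
    D ↦ AC

A->B, B->DC, C->CC, D->AC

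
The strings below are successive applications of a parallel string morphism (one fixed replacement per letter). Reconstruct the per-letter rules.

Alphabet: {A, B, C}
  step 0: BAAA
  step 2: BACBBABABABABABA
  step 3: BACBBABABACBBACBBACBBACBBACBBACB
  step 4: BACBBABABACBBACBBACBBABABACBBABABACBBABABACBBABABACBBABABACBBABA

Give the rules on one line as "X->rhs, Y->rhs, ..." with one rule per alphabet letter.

A->CB, B->BA, C->BA

  step 3 ⇒ step 4: BACBBABABACBBACBBACBBACBBACBBACB ⇒ BA·CB·BA·BA·BA·CB·BA·CB·BA·CB·BA·BA·BA·CB·BA·BA·BA·CB·BA·BA·BA·CB·BA·BA·BA·CB·BA·BA·BA·CB·BA·BA
    A ↦ CB
    B ↦ BA
    C ↦ BA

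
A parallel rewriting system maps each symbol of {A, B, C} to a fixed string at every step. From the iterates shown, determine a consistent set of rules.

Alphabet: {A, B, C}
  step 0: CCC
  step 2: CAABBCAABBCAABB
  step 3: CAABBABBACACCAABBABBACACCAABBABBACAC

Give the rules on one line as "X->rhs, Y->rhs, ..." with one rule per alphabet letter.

A->ABB, B->AC, C->CA

  step 2 ⇒ step 3: CAABBCAABBCAABB ⇒ CA·ABB·ABB·AC·AC·CA·ABB·ABB·AC·AC·CA·ABB·ABB·AC·AC
    A ↦ ABB
    B ↦ AC
    C ↦ CA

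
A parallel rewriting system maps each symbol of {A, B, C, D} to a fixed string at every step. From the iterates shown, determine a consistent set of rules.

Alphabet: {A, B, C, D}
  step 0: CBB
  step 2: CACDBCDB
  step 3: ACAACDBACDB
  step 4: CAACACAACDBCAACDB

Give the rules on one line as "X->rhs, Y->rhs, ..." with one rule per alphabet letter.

  step 3 ⇒ step 4: ACAACDBACDB ⇒ CA·A·CA·CA·A·C·DB·CA·A·C·DB
    A ↦ CA
    B ↦ DB
    C ↦ A
    D ↦ C

A->CA, B->DB, C->A, D->C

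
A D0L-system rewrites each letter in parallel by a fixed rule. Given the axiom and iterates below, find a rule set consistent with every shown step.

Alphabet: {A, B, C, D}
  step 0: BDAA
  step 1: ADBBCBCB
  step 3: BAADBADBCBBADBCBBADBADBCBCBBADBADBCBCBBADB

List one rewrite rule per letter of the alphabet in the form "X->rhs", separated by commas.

  step 0 ⇒ step 1: BDAA ⇒ ADB·B·CB·CB
    A ↦ CB
    B ↦ ADB
    D ↦ B
    C ↦ BA  (constrained at step 1)

A->CB, B->ADB, C->BA, D->B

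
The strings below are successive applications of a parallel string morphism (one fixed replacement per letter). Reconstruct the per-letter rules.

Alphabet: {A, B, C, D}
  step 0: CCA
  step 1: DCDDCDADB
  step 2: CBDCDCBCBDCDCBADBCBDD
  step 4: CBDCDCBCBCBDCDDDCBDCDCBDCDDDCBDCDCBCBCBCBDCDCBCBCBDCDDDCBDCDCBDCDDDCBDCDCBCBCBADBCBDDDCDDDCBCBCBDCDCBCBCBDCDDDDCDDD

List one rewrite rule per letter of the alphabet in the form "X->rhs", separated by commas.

A->ADB, B->DD, C->DCD, D->CB

  step 1 ⇒ step 2: DCDDCDADB ⇒ CB·DCD·CB·CB·DCD·CB·ADB·CB·DD
    A ↦ ADB
    B ↦ DD
    C ↦ DCD
    D ↦ CB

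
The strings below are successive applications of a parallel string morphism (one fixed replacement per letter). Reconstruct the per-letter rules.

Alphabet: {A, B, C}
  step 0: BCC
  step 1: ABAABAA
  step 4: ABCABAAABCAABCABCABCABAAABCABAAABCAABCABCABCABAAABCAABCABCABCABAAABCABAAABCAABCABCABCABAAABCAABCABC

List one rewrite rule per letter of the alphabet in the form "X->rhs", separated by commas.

  step 0 ⇒ step 1: BCC ⇒ A·BAA·BAA
    B ↦ A
    C ↦ BAA
    A ↦ ABC  (constrained at step 1)

A->ABC, B->A, C->BAA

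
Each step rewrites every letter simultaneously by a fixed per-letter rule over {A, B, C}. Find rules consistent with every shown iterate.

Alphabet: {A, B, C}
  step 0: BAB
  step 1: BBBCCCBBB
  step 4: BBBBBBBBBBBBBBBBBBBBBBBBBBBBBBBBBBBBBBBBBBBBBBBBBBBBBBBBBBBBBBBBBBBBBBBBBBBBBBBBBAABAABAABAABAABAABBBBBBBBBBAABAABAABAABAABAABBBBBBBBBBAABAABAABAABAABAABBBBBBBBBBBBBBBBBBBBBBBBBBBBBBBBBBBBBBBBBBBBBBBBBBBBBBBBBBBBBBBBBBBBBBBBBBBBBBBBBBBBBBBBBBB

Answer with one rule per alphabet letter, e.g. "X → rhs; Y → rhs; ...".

  step 0 ⇒ step 1: BAB ⇒ BBB·CCC·BBB
    A ↦ CCC
    B ↦ BBB
    C ↦ AAB  (constrained at step 1)

A->CCC, B->BBB, C->AAB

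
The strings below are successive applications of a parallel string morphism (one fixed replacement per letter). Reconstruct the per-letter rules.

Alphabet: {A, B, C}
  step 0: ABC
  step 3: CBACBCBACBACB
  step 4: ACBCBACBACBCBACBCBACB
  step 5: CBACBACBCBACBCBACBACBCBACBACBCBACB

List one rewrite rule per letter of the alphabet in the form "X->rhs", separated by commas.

A->CB, B->CB, C->A

  step 4 ⇒ step 5: ACBCBACBACBCBACBCBACB ⇒ CB·A·CB·A·CB·CB·A·CB·CB·A·CB·A·CB·CB·A·CB·A·CB·CB·A·CB
    A ↦ CB
    B ↦ CB
    C ↦ A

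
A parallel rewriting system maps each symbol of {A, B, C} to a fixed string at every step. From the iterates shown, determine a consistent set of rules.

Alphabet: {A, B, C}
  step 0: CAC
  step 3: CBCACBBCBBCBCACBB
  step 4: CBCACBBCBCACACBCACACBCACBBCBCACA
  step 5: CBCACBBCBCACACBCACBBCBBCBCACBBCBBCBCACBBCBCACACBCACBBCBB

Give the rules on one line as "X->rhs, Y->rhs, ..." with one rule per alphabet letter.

A->B, B->CA, C->CB

  step 4 ⇒ step 5: CBCACBBCBCACACBCACACBCACBBCBCACA ⇒ CB·CA·CB·B·CB·CA·CA·CB·CA·CB·B·CB·B·CB·CA·CB·B·CB·B·CB·CA·CB·B·CB·CA·CA·CB·CA·CB·B·CB·B
    A ↦ B
    B ↦ CA
    C ↦ CB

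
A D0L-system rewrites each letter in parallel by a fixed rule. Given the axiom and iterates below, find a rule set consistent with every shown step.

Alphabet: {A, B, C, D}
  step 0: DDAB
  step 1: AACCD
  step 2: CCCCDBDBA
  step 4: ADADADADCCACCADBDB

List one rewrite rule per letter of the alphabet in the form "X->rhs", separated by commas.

A->CC, B->D, C->DB, D->A

  step 1 ⇒ step 2: AACCD ⇒ CC·CC·DB·DB·A
    A ↦ CC
    C ↦ DB
    D ↦ A
  step 0 ⇒ step 1: DDAB ⇒ A·A·CC·D
    B ↦ D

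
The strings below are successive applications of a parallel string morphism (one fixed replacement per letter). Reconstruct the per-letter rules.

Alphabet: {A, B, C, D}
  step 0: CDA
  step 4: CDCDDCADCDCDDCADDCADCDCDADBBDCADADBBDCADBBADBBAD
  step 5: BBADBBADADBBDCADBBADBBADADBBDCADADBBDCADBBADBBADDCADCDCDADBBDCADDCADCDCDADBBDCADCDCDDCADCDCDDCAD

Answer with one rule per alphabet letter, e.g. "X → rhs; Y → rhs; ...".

  step 4 ⇒ step 5: CDCDDCADCDCDDCADDCADCDCDADBBDCADADBBDCADBBADBBAD ⇒ BB·AD·BB·AD·AD·BB·DC·AD·BB·AD·BB·AD·AD·BB·DC·AD·AD·BB·DC·AD·BB·AD·BB·AD·DC·AD·CD·CD·AD·BB·DC·AD·DC·AD·CD·CD·AD·BB·DC·AD·CD·CD·DC·AD·CD·CD·DC·AD
    A ↦ DC
    B ↦ CD
    C ↦ BB
    D ↦ AD

A->DC, B->CD, C->BB, D->AD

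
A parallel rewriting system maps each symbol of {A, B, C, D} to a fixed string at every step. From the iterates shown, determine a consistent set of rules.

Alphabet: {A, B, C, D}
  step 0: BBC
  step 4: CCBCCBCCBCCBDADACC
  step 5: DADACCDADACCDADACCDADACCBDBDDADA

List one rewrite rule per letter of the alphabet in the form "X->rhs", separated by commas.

  step 4 ⇒ step 5: CCBCCBCCBCCBDADACC ⇒ DA·DA·CC·DA·DA·CC·DA·DA·CC·DA·DA·CC·B·D·B·D·DA·DA
    A ↦ D
    B ↦ CC
    C ↦ DA
    D ↦ B

A->D, B->CC, C->DA, D->B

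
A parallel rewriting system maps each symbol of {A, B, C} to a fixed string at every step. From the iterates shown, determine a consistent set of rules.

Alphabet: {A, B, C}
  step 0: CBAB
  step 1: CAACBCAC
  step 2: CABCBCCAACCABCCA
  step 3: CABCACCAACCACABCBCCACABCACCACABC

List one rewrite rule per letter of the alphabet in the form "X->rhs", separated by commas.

  step 2 ⇒ step 3: CABCBCCAACCABCCA ⇒ CA·BC·AC·CA·AC·CA·CA·BC·BC·CA·CA·BC·AC·CA·CA·BC
    A ↦ BC
    B ↦ AC
    C ↦ CA

A->BC, B->AC, C->CA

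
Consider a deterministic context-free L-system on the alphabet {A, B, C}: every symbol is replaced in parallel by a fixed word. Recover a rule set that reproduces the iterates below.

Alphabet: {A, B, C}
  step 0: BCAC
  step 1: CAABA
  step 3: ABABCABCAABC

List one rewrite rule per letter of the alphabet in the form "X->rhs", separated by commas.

  step 0 ⇒ step 1: BCAC ⇒ C·A·AB·A
    A ↦ AB
    B ↦ C
    C ↦ A

A->AB, B->C, C->A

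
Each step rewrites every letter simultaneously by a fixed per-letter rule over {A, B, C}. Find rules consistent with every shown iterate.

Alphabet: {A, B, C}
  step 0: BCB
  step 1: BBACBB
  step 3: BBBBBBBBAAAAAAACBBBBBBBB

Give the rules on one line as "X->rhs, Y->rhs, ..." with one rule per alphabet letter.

  step 0 ⇒ step 1: BCB ⇒ BB·AC·BB
    B ↦ BB
    C ↦ AC
    A ↦ AA  (constrained at step 1)

A->AA, B->BB, C->AC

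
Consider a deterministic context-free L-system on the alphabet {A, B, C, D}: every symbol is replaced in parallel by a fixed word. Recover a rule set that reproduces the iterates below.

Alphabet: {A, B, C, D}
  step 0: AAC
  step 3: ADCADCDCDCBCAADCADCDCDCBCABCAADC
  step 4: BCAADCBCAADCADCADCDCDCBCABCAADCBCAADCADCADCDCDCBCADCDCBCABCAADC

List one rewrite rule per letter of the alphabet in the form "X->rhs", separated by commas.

  step 3 ⇒ step 4: ADCADCDCDCBCAADCADCDCDCBCABCAADC ⇒ BCA·A·DC·BCA·A·DC·A·DC·A·DC·DC·DC·BCA·BCA·A·DC·BCA·A·DC·A·DC·A·DC·DC·DC·BCA·DC·DC·BCA·BCA·A·DC
    A ↦ BCA
    B ↦ DC
    C ↦ DC
    D ↦ A

A->BCA, B->DC, C->DC, D->A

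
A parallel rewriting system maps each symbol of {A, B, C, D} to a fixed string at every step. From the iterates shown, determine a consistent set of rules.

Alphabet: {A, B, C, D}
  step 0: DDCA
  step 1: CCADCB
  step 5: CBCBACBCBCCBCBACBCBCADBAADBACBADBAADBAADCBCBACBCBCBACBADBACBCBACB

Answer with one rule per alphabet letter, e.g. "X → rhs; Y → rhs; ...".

  step 0 ⇒ step 1: DDCA ⇒ C·C·AD·CB
    A ↦ CB
    C ↦ AD
    D ↦ C
    B ↦ BA  (constrained at step 1)

A->CB, B->BA, C->AD, D->C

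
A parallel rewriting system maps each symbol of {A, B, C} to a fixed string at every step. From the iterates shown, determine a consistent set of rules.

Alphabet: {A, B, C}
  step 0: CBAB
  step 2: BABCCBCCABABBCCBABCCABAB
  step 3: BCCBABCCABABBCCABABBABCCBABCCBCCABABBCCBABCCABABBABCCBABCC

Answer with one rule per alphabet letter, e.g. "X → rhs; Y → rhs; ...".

A->BA, B->BCC, C->AB

  step 2 ⇒ step 3: BABCCBCCABABBCCBABCCABAB ⇒ BCC·BA·BCC·AB·AB·BCC·AB·AB·BA·BCC·BA·BCC·BCC·AB·AB·BCC·BA·BCC·AB·AB·BA·BCC·BA·BCC
    A ↦ BA
    B ↦ BCC
    C ↦ AB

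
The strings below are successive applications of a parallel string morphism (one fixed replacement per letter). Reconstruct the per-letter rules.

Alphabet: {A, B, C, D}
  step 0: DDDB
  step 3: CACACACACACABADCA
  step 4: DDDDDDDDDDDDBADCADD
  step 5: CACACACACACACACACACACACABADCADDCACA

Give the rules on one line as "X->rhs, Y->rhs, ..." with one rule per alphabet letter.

  step 4 ⇒ step 5: DDDDDDDDDDDDBADCADD ⇒ CA·CA·CA·CA·CA·CA·CA·CA·CA·CA·CA·CA·BA·D·CA·D·D·CA·CA
    A ↦ D
    B ↦ BA
    C ↦ D
    D ↦ CA

A->D, B->BA, C->D, D->CA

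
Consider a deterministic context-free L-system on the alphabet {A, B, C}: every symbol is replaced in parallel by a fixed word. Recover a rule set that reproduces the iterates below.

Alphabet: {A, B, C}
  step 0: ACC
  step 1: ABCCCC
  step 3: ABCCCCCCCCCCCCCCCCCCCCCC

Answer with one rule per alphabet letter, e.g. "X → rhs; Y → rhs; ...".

A->AB, B->CC, C->CC

  step 0 ⇒ step 1: ACC ⇒ AB·CC·CC
    A ↦ AB
    C ↦ CC
    B ↦ CC  (constrained at step 1)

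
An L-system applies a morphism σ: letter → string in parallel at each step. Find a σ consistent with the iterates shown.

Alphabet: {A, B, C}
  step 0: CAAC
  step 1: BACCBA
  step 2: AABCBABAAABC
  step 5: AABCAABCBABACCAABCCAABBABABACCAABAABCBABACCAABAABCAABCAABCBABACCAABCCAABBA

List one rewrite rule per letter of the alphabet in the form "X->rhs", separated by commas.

  step 1 ⇒ step 2: BACCBA ⇒ AAB·C·BA·BA·AAB·C
    A ↦ C
    B ↦ AAB
    C ↦ BA

A->C, B->AAB, C->BA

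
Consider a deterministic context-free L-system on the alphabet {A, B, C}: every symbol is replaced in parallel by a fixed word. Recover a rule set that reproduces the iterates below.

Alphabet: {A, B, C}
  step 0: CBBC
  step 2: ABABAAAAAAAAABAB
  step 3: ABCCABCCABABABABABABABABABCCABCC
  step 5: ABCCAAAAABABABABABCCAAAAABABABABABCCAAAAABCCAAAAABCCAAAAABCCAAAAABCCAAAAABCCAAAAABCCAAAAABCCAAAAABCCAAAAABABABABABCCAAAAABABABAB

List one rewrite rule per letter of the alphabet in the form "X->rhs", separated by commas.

A->AB, B->CC, C->AA

  step 2 ⇒ step 3: ABABAAAAAAAAABAB ⇒ AB·CC·AB·CC·AB·AB·AB·AB·AB·AB·AB·AB·AB·CC·AB·CC
    A ↦ AB
    B ↦ CC
    C ↦ AA  (constrained at step 0)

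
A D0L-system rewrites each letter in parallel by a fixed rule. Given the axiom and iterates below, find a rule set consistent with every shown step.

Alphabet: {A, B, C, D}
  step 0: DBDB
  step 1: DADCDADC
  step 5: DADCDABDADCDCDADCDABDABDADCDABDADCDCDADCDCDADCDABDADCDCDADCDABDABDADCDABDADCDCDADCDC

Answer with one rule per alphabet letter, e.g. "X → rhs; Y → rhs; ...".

A->DC, B->DC, C->B, D->DA

  step 0 ⇒ step 1: DBDB ⇒ DA·DC·DA·DC
    B ↦ DC
    D ↦ DA
    A ↦ DC  (constrained at step 1)
    C ↦ B  (constrained at step 1)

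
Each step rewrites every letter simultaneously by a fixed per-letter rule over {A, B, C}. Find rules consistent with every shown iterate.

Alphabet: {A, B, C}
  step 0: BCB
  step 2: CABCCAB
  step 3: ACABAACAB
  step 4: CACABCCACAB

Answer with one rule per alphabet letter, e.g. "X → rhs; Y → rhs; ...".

  step 3 ⇒ step 4: ACABAACAB ⇒ C·A·C·AB·C·C·A·C·AB
    A ↦ C
    B ↦ AB
    C ↦ A

A->C, B->AB, C->A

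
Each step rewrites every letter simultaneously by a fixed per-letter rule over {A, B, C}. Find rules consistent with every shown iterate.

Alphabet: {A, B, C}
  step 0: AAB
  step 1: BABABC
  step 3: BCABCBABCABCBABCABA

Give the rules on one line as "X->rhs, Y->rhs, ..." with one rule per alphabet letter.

A->BA, B->BC, C->A

  step 0 ⇒ step 1: AAB ⇒ BA·BA·BC
    A ↦ BA
    B ↦ BC
    C ↦ A  (constrained at step 1)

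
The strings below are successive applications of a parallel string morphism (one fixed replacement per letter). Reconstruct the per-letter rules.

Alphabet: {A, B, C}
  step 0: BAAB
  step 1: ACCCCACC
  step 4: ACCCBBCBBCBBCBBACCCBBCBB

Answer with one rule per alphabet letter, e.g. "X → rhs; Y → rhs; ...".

A->C, B->ACC, C->B

  step 0 ⇒ step 1: BAAB ⇒ ACC·C·C·ACC
    A ↦ C
    B ↦ ACC
    C ↦ B  (constrained at step 1)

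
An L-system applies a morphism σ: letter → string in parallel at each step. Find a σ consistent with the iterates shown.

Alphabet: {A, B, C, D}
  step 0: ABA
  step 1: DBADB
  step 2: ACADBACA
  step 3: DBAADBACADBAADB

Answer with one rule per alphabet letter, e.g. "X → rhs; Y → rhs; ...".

A->DB, B->A, C->AA, D->AC

  step 2 ⇒ step 3: ACADBACA ⇒ DB·AA·DB·AC·A·DB·AA·DB
    A ↦ DB
    B ↦ A
    C ↦ AA
    D ↦ AC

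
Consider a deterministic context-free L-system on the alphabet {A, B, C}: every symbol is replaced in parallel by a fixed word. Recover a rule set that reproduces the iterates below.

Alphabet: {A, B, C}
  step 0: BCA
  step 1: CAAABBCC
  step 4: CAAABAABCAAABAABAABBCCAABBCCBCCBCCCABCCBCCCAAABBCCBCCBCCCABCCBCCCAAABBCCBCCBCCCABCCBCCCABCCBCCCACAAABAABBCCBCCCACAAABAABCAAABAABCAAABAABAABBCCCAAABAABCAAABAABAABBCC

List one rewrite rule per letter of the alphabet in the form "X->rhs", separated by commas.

A->BCC, B->CA, C->AAB

  step 0 ⇒ step 1: BCA ⇒ CA·AAB·BCC
    A ↦ BCC
    B ↦ CA
    C ↦ AAB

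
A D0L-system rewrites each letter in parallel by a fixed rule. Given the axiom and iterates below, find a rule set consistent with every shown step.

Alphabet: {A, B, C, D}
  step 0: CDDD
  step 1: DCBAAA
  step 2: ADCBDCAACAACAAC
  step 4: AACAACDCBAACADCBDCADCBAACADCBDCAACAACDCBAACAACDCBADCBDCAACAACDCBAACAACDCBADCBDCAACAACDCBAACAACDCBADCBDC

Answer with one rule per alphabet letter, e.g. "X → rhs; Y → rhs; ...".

A->AAC, B->DC, C->DCB, D->A

  step 1 ⇒ step 2: DCBAAA ⇒ A·DCB·DC·AAC·AAC·AAC
    A ↦ AAC
    B ↦ DC
    C ↦ DCB
    D ↦ A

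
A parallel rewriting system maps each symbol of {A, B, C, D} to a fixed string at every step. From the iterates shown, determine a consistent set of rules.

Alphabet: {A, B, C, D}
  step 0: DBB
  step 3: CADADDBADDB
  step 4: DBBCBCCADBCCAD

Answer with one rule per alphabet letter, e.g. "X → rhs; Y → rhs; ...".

A->B, B->AD, C->DB, D->C

  step 3 ⇒ step 4: CADADDBADDB ⇒ DB·B·C·B·C·C·AD·B·C·C·AD
    A ↦ B
    B ↦ AD
    C ↦ DB
    D ↦ C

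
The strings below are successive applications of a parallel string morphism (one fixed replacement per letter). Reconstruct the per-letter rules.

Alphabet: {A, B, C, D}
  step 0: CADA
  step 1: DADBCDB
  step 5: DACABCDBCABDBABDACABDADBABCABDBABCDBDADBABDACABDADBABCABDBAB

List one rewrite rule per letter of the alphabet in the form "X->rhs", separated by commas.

A->DB, B->AB, C->DA, D->C

  step 0 ⇒ step 1: CADA ⇒ DA·DB·C·DB
    A ↦ DB
    C ↦ DA
    D ↦ C
    B ↦ AB  (constrained at step 1)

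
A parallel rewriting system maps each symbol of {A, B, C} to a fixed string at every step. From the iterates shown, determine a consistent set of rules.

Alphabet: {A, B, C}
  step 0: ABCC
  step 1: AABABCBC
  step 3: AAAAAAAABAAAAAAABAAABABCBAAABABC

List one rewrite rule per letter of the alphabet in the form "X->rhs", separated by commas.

A->AA, B->BA, C->BC

  step 0 ⇒ step 1: ABCC ⇒ AA·BA·BC·BC
    A ↦ AA
    B ↦ BA
    C ↦ BC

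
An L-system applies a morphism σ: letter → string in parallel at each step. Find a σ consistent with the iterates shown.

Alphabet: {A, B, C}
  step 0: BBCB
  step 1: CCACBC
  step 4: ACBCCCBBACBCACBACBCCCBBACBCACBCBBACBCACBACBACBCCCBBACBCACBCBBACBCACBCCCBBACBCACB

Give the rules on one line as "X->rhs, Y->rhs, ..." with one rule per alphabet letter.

  step 0 ⇒ step 1: BBCB ⇒ C·C·ACB·C
    B ↦ C
    C ↦ ACB
    A ↦ CBB  (constrained at step 1)

A->CBB, B->C, C->ACB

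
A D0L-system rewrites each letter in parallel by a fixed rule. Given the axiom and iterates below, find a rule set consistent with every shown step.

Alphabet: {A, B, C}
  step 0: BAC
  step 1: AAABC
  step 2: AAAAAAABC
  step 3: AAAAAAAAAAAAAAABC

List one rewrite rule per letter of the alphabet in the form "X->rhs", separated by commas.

A->AA, B->A, C->BC

  step 2 ⇒ step 3: AAAAAAABC ⇒ AA·AA·AA·AA·AA·AA·AA·A·BC
    A ↦ AA
    B ↦ A
    C ↦ BC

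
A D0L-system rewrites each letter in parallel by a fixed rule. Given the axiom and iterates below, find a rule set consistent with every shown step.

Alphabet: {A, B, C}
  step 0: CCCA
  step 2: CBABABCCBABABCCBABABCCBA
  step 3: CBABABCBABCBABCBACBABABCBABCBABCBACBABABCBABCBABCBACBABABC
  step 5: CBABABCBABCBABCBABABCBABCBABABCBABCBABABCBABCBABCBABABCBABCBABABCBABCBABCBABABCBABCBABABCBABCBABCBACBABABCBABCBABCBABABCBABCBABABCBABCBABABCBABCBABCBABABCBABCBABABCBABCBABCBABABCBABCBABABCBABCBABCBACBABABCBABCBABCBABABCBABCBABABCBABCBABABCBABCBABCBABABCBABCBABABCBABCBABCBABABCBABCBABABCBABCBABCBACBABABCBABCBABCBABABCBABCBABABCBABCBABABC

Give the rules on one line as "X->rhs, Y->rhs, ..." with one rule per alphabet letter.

  step 2 ⇒ step 3: CBABABCCBABABCCBABABCCBA ⇒ CBA·BAB·C·BAB·C·BAB·CBA·CBA·BAB·C·BAB·C·BAB·CBA·CBA·BAB·C·BAB·C·BAB·CBA·CBA·BAB·C
    A ↦ C
    B ↦ BAB
    C ↦ CBA

A->C, B->BAB, C->CBA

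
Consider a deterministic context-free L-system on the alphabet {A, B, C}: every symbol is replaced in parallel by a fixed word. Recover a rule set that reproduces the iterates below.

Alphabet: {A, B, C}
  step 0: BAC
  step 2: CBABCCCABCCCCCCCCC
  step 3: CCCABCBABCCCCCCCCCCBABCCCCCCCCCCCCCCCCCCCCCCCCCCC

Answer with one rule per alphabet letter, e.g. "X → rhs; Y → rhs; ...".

A->CB, B->AB, C->CCC

  step 2 ⇒ step 3: CBABCCCABCCCCCCCCC ⇒ CCC·AB·CB·AB·CCC·CCC·CCC·CB·AB·CCC·CCC·CCC·CCC·CCC·CCC·CCC·CCC·CCC
    A ↦ CB
    B ↦ AB
    C ↦ CCC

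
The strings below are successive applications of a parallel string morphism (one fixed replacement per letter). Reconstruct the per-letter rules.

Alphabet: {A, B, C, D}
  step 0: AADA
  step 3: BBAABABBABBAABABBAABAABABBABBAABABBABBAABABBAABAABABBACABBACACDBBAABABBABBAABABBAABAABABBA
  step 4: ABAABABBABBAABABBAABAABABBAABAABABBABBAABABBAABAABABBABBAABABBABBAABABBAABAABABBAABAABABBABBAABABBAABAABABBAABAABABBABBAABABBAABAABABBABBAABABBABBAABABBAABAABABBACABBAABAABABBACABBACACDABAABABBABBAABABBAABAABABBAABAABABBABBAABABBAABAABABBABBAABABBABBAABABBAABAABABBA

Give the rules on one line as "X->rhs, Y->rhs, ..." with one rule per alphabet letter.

  step 3 ⇒ step 4: BBAABABBABBAABABBAABAABABBABBAABABBABBAABABBAABAABABBACABBACACDBBAABABBABBAABABBAABAABABBA ⇒ ABA·ABA·BBA·BBA·ABA·BBA·ABA·ABA·BBA·ABA·ABA·BBA·BBA·ABA·BBA·ABA·ABA·BBA·BBA·ABA·BBA·BBA·ABA·BBA·ABA·ABA·BBA·ABA·ABA·BBA·BBA·ABA·BBA·ABA·ABA·BBA·ABA·ABA·BBA·BBA·ABA·BBA·ABA·ABA·BBA·BBA·ABA·BBA·BBA·ABA·BBA·ABA·ABA·BBA·CA·BBA·ABA·ABA·BBA·CA·BBA·CA·CD·ABA·ABA·BBA·BBA·ABA·BBA·ABA·ABA·BBA·ABA·ABA·BBA·BBA·ABA·BBA·ABA·ABA·BBA·BBA·ABA·BBA·BBA·ABA·BBA·ABA·ABA·BBA
    A ↦ BBA
    B ↦ ABA
    C ↦ CA
    D ↦ CD

A->BBA, B->ABA, C->CA, D->CD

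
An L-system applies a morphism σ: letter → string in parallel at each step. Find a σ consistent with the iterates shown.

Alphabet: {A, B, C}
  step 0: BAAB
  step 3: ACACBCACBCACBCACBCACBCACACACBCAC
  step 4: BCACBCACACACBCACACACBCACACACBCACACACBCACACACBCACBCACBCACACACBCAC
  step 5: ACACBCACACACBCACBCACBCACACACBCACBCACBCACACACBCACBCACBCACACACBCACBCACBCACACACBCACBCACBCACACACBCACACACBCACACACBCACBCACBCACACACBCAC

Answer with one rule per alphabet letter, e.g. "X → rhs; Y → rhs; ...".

  step 4 ⇒ step 5: BCACBCACACACBCACACACBCACACACBCACACACBCACACACBCACBCACBCACACACBCAC ⇒ AC·AC·BC·AC·AC·AC·BC·AC·BC·AC·BC·AC·AC·AC·BC·AC·BC·AC·BC·AC·AC·AC·BC·AC·BC·AC·BC·AC·AC·AC·BC·AC·BC·AC·BC·AC·AC·AC·BC·AC·BC·AC·BC·AC·AC·AC·BC·AC·AC·AC·BC·AC·AC·AC·BC·AC·BC·AC·BC·AC·AC·AC·BC·AC
    A ↦ BC
    B ↦ AC
    C ↦ AC

A->BC, B->AC, C->AC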